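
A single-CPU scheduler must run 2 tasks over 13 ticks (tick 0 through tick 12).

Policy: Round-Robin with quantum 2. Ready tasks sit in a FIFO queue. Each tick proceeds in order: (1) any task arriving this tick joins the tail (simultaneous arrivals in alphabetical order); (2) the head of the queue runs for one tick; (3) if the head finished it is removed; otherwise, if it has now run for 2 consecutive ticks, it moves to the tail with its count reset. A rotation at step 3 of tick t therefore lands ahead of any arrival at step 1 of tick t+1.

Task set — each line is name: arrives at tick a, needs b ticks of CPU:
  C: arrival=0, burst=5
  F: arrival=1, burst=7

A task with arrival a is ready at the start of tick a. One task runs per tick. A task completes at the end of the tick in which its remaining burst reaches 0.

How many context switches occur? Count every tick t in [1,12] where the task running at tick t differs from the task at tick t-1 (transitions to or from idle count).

context switches = 6

t=0: queue=[C] q_used=0 → run C
t=1: queue=[C,F] q_used=1 → run C
t=2: queue=[F,C] q_used=0 → run F
t=3: queue=[F,C] q_used=1 → run F
t=4: queue=[C,F] q_used=0 → run C
t=5: queue=[C,F] q_used=1 → run C
t=6: queue=[F,C] q_used=0 → run F
t=7: queue=[F,C] q_used=1 → run F
t=8: queue=[C,F] q_used=0 → run C
t=9: queue=[F] q_used=0 → run F
t=10: queue=[F] q_used=1 → run F
t=11: queue=[F] q_used=0 → run F
t=12: (idle)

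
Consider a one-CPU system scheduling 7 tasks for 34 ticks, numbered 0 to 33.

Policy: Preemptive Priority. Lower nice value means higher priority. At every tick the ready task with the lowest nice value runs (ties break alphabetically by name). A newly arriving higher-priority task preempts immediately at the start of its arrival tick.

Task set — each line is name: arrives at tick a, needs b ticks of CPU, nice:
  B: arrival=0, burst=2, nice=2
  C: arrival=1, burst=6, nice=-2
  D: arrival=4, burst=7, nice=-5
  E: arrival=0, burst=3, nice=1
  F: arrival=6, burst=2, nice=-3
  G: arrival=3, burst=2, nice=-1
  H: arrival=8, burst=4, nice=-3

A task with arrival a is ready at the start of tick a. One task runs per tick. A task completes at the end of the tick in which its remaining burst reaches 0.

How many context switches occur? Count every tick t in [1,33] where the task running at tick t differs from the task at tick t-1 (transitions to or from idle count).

t=0: ready={B,E} → run E
t=1: ready={B,C,E} → run C
t=2: ready={B,C,E} → run C
t=3: ready={B,C,E,G} → run C
t=4: ready={B,C,D,E,G} → run D
t=5: ready={B,C,D,E,G} → run D
t=6: ready={B,C,D,E,F,G} → run D
t=7: ready={B,C,D,E,F,G} → run D
t=8: ready={B,C,D,E,F,G,H} → run D
t=9: ready={B,C,D,E,F,G,H} → run D
t=10: ready={B,C,D,E,F,G,H} → run D
t=11: ready={B,C,E,F,G,H} → run F
t=12: ready={B,C,E,F,G,H} → run F
t=13: ready={B,C,E,G,H} → run H
t=14: ready={B,C,E,G,H} → run H
t=15: ready={B,C,E,G,H} → run H
t=16: ready={B,C,E,G,H} → run H
t=17: ready={B,C,E,G} → run C
t=18: ready={B,C,E,G} → run C
t=19: ready={B,C,E,G} → run C
t=20: ready={B,E,G} → run G
t=21: ready={B,E,G} → run G
t=22: ready={B,E} → run E
t=23: ready={B,E} → run E
t=24: ready={B} → run B
t=25: ready={B} → run B
t=26: (idle)
t=27: (idle)
t=28: (idle)
t=29: (idle)
t=30: (idle)
t=31: (idle)
t=32: (idle)
t=33: (idle)

context switches = 9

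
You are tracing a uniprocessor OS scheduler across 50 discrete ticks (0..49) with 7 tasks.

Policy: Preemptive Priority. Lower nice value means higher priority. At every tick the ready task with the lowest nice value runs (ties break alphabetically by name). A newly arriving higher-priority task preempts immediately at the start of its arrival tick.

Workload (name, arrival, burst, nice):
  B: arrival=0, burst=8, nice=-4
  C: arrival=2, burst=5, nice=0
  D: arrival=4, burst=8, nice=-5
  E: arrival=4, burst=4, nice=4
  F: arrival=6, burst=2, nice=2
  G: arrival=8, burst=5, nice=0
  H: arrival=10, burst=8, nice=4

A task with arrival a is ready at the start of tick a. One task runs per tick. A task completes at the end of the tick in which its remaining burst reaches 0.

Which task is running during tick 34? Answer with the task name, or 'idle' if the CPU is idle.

running at tick 34 = H

t=0: ready={B} → run B
t=1: ready={B} → run B
t=2: ready={B,C} → run B
t=3: ready={B,C} → run B
t=4: ready={B,C,D,E} → run D
t=5: ready={B,C,D,E} → run D
t=6: ready={B,C,D,E,F} → run D
t=7: ready={B,C,D,E,F} → run D
t=8: ready={B,C,D,E,F,G} → run D
t=9: ready={B,C,D,E,F,G} → run D
t=10: ready={B,C,D,E,F,G,H} → run D
t=11: ready={B,C,D,E,F,G,H} → run D
t=12: ready={B,C,E,F,G,H} → run B
t=13: ready={B,C,E,F,G,H} → run B
t=14: ready={B,C,E,F,G,H} → run B
t=15: ready={B,C,E,F,G,H} → run B
t=16: ready={C,E,F,G,H} → run C
t=17: ready={C,E,F,G,H} → run C
t=18: ready={C,E,F,G,H} → run C
t=19: ready={C,E,F,G,H} → run C
t=20: ready={C,E,F,G,H} → run C
t=21: ready={E,F,G,H} → run G
t=22: ready={E,F,G,H} → run G
t=23: ready={E,F,G,H} → run G
t=24: ready={E,F,G,H} → run G
t=25: ready={E,F,G,H} → run G
t=26: ready={E,F,H} → run F
t=27: ready={E,F,H} → run F
t=28: ready={E,H} → run E
t=29: ready={E,H} → run E
t=30: ready={E,H} → run E
t=31: ready={E,H} → run E
t=32: ready={H} → run H
t=33: ready={H} → run H
t=34: ready={H} → run H
t=35: ready={H} → run H
t=36: ready={H} → run H
t=37: ready={H} → run H
t=38: ready={H} → run H
t=39: ready={H} → run H
t=40: (idle)
t=41: (idle)
t=42: (idle)
t=43: (idle)
t=44: (idle)
t=45: (idle)
t=46: (idle)
t=47: (idle)
t=48: (idle)
t=49: (idle)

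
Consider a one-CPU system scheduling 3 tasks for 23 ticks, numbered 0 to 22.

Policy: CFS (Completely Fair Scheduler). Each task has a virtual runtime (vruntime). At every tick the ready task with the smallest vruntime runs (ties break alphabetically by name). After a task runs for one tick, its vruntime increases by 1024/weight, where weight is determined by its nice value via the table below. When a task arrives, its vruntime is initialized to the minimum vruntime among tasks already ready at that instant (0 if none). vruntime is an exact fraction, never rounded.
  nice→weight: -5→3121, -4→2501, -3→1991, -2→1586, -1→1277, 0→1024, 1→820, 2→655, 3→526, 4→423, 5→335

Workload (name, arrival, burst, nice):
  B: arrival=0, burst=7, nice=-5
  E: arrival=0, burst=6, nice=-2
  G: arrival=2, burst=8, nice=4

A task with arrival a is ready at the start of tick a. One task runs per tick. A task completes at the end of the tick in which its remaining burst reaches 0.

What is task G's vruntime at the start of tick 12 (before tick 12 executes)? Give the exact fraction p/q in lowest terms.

vruntime(G, start of tick 12) = 3629056/1320183

t=0: vr[B=0 E=0] → run B
t=1: vr[B=1024/3121 E=0] → run E
t=2: vr[B=1024/3121 E=512/793 G=1024/3121] → run B
t=3: vr[B=2048/3121 E=512/793 G=1024/3121] → run G
t=4: vr[B=2048/3121 E=512/793 G=3629056/1320183] → run E
t=5: vr[B=2048/3121 E=1024/793 G=3629056/1320183] → run B
t=6: vr[B=3072/3121 E=1024/793 G=3629056/1320183] → run B
t=7: vr[B=4096/3121 E=1024/793 G=3629056/1320183] → run E
t=8: vr[B=4096/3121 E=1536/793 G=3629056/1320183] → run B
t=9: vr[B=5120/3121 E=1536/793 G=3629056/1320183] → run B
t=10: vr[B=6144/3121 E=1536/793 G=3629056/1320183] → run E
t=11: vr[B=6144/3121 E=2048/793 G=3629056/1320183] → run B
t=12: vr[E=2048/793 G=3629056/1320183] → run E
t=13: vr[E=2560/793 G=3629056/1320183] → run G
t=14: vr[E=2560/793 G=6824960/1320183] → run E
t=15: vr[G=6824960/1320183] → run G
t=16: vr[G=3340288/440061] → run G
t=17: vr[G=13216768/1320183] → run G
t=18: vr[G=16412672/1320183] → run G
t=19: vr[G=6536192/440061] → run G
t=20: vr[G=22804480/1320183] → run G
t=21: (idle)
t=22: (idle)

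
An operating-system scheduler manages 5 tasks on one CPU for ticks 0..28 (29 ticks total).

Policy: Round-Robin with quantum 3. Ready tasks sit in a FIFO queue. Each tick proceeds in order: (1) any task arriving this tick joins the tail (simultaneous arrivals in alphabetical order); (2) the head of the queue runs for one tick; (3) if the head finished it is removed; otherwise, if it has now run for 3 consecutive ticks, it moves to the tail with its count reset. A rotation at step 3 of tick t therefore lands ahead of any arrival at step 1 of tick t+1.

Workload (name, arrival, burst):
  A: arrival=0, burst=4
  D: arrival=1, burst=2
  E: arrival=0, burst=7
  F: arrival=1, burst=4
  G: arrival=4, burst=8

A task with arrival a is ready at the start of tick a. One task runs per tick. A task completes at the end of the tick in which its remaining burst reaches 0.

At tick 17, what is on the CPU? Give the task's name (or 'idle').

running at tick 17 = E

t=0: queue=[A,E] q_used=0 → run A
t=1: queue=[A,E,D,F] q_used=1 → run A
t=2: queue=[A,E,D,F] q_used=2 → run A
t=3: queue=[E,D,F,A] q_used=0 → run E
t=4: queue=[E,D,F,A,G] q_used=1 → run E
t=5: queue=[E,D,F,A,G] q_used=2 → run E
t=6: queue=[D,F,A,G,E] q_used=0 → run D
t=7: queue=[D,F,A,G,E] q_used=1 → run D
t=8: queue=[F,A,G,E] q_used=0 → run F
t=9: queue=[F,A,G,E] q_used=1 → run F
t=10: queue=[F,A,G,E] q_used=2 → run F
t=11: queue=[A,G,E,F] q_used=0 → run A
t=12: queue=[G,E,F] q_used=0 → run G
t=13: queue=[G,E,F] q_used=1 → run G
t=14: queue=[G,E,F] q_used=2 → run G
t=15: queue=[E,F,G] q_used=0 → run E
t=16: queue=[E,F,G] q_used=1 → run E
t=17: queue=[E,F,G] q_used=2 → run E
t=18: queue=[F,G,E] q_used=0 → run F
t=19: queue=[G,E] q_used=0 → run G
t=20: queue=[G,E] q_used=1 → run G
t=21: queue=[G,E] q_used=2 → run G
t=22: queue=[E,G] q_used=0 → run E
t=23: queue=[G] q_used=0 → run G
t=24: queue=[G] q_used=1 → run G
t=25: (idle)
t=26: (idle)
t=27: (idle)
t=28: (idle)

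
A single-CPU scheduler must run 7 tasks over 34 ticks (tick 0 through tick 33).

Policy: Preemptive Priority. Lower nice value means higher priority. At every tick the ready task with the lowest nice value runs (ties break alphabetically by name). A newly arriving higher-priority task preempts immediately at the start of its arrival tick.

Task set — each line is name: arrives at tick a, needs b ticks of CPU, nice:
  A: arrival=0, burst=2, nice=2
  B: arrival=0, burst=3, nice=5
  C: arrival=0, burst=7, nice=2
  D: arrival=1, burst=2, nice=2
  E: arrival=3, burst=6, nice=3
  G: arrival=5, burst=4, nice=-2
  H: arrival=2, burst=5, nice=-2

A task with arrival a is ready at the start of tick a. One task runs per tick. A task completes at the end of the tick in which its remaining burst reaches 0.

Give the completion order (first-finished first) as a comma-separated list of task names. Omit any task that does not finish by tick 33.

t=0: ready={A,B,C} → run A
t=1: ready={A,B,C,D} → run A
t=2: ready={B,C,D,H} → run H
t=3: ready={B,C,D,E,H} → run H
t=4: ready={B,C,D,E,H} → run H
t=5: ready={B,C,D,E,G,H} → run G
t=6: ready={B,C,D,E,G,H} → run G
t=7: ready={B,C,D,E,G,H} → run G
t=8: ready={B,C,D,E,G,H} → run G
t=9: ready={B,C,D,E,H} → run H
t=10: ready={B,C,D,E,H} → run H
t=11: ready={B,C,D,E} → run C
t=12: ready={B,C,D,E} → run C
t=13: ready={B,C,D,E} → run C
t=14: ready={B,C,D,E} → run C
t=15: ready={B,C,D,E} → run C
t=16: ready={B,C,D,E} → run C
t=17: ready={B,C,D,E} → run C
t=18: ready={B,D,E} → run D
t=19: ready={B,D,E} → run D
t=20: ready={B,E} → run E
t=21: ready={B,E} → run E
t=22: ready={B,E} → run E
t=23: ready={B,E} → run E
t=24: ready={B,E} → run E
t=25: ready={B,E} → run E
t=26: ready={B} → run B
t=27: ready={B} → run B
t=28: ready={B} → run B
t=29: (idle)
t=30: (idle)
t=31: (idle)
t=32: (idle)
t=33: (idle)

completion order = A, G, H, C, D, E, B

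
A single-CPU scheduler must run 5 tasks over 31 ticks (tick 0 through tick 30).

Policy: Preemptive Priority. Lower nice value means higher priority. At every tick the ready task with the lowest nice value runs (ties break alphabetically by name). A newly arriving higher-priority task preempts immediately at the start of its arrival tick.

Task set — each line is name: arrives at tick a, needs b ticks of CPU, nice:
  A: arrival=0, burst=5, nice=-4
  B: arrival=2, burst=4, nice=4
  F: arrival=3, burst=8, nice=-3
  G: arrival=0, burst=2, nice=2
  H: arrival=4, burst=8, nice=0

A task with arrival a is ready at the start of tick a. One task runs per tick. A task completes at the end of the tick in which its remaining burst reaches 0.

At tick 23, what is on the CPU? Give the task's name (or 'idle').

running at tick 23 = B

t=0: ready={A,G} → run A
t=1: ready={A,G} → run A
t=2: ready={A,B,G} → run A
t=3: ready={A,B,F,G} → run A
t=4: ready={A,B,F,G,H} → run A
t=5: ready={B,F,G,H} → run F
t=6: ready={B,F,G,H} → run F
t=7: ready={B,F,G,H} → run F
t=8: ready={B,F,G,H} → run F
t=9: ready={B,F,G,H} → run F
t=10: ready={B,F,G,H} → run F
t=11: ready={B,F,G,H} → run F
t=12: ready={B,F,G,H} → run F
t=13: ready={B,G,H} → run H
t=14: ready={B,G,H} → run H
t=15: ready={B,G,H} → run H
t=16: ready={B,G,H} → run H
t=17: ready={B,G,H} → run H
t=18: ready={B,G,H} → run H
t=19: ready={B,G,H} → run H
t=20: ready={B,G,H} → run H
t=21: ready={B,G} → run G
t=22: ready={B,G} → run G
t=23: ready={B} → run B
t=24: ready={B} → run B
t=25: ready={B} → run B
t=26: ready={B} → run B
t=27: (idle)
t=28: (idle)
t=29: (idle)
t=30: (idle)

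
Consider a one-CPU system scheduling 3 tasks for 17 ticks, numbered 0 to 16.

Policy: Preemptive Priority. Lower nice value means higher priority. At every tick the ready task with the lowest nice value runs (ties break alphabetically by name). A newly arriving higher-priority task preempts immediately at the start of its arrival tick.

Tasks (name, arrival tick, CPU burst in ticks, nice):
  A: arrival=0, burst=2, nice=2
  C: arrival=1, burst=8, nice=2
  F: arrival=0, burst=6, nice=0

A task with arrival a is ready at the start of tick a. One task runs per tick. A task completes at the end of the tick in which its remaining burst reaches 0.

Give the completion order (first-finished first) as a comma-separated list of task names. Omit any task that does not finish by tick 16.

t=0: ready={A,F} → run F
t=1: ready={A,C,F} → run F
t=2: ready={A,C,F} → run F
t=3: ready={A,C,F} → run F
t=4: ready={A,C,F} → run F
t=5: ready={A,C,F} → run F
t=6: ready={A,C} → run A
t=7: ready={A,C} → run A
t=8: ready={C} → run C
t=9: ready={C} → run C
t=10: ready={C} → run C
t=11: ready={C} → run C
t=12: ready={C} → run C
t=13: ready={C} → run C
t=14: ready={C} → run C
t=15: ready={C} → run C
t=16: (idle)

completion order = F, A, C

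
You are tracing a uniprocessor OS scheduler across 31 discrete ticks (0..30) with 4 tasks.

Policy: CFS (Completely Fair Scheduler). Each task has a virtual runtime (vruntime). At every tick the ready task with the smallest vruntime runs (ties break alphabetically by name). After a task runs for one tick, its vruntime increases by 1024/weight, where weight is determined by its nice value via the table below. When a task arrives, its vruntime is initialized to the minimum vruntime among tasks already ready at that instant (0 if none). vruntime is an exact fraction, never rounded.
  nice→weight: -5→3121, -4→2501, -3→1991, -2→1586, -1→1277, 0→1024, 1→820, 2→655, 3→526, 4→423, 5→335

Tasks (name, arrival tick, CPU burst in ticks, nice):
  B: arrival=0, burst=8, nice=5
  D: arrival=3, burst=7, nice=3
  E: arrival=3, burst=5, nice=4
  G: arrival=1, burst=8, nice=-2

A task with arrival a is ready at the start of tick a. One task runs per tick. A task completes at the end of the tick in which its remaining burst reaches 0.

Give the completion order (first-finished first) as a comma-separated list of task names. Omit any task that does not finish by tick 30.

t=0: vr[B=0] → run B
t=1: vr[B=1024/335 G=1024/335] → run B
t=2: vr[B=2048/335 G=1024/335] → run G
t=3: vr[B=2048/335 D=983552/265655 E=983552/265655 G=983552/265655] → run D
t=4: vr[B=2048/335 D=394689536/69867265 E=983552/265655 G=983552/265655] → run E
t=5: vr[B=2048/335 D=394689536/69867265 E=688073216/112372065 G=983552/265655] → run G
t=6: vr[B=2048/335 D=394689536/69867265 E=688073216/112372065 G=1155072/265655] → run G
t=7: vr[B=2048/335 D=394689536/69867265 E=688073216/112372065 G=1326592/265655] → run G
t=8: vr[B=2048/335 D=394689536/69867265 E=688073216/112372065 G=1498112/265655] → run G
t=9: vr[B=2048/335 D=394689536/69867265 E=688073216/112372065 G=1669632/265655] → run D
t=10: vr[B=2048/335 D=530704896/69867265 E=688073216/112372065 G=1669632/265655] → run B
t=11: vr[B=3072/335 D=530704896/69867265 E=688073216/112372065 G=1669632/265655] → run E
t=12: vr[B=3072/335 D=530704896/69867265 E=960103936/112372065 G=1669632/265655] → run G
t=13: vr[B=3072/335 D=530704896/69867265 E=960103936/112372065 G=1841152/265655] → run G
t=14: vr[B=3072/335 D=530704896/69867265 E=960103936/112372065 G=2012672/265655] → run G
t=15: vr[B=3072/335 D=530704896/69867265 E=960103936/112372065] → run D
t=16: vr[B=3072/335 D=666720256/69867265 E=960103936/112372065] → run E
t=17: vr[B=3072/335 D=666720256/69867265 E=410711552/37457355] → run B
t=18: vr[B=4096/335 D=666720256/69867265 E=410711552/37457355] → run D
t=19: vr[B=4096/335 D=802735616/69867265 E=410711552/37457355] → run E
t=20: vr[B=4096/335 D=802735616/69867265 E=1504165376/112372065] → run D
t=21: vr[B=4096/335 D=938750976/69867265 E=1504165376/112372065] → run B
t=22: vr[B=1024/67 D=938750976/69867265 E=1504165376/112372065] → run E
t=23: vr[B=1024/67 D=938750976/69867265] → run D
t=24: vr[B=1024/67 D=1074766336/69867265] → run B
t=25: vr[B=6144/335 D=1074766336/69867265] → run D
t=26: vr[B=6144/335] → run B
t=27: vr[B=7168/335] → run B
t=28: (idle)
t=29: (idle)
t=30: (idle)

completion order = G, E, D, B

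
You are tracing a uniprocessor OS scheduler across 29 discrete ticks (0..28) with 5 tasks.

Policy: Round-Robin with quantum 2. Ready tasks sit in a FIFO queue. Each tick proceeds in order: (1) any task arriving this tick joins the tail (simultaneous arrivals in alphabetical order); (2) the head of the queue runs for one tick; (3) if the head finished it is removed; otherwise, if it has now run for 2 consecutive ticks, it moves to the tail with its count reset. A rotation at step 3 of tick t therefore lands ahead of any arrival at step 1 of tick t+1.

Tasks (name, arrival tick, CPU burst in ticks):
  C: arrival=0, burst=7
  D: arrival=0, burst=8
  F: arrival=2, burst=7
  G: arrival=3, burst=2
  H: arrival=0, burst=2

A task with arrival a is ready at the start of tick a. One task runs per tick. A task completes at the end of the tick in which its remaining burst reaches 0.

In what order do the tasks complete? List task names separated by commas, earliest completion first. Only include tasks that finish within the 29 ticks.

t=0: queue=[C,D,H] q_used=0 → run C
t=1: queue=[C,D,H] q_used=1 → run C
t=2: queue=[D,H,C,F] q_used=0 → run D
t=3: queue=[D,H,C,F,G] q_used=1 → run D
t=4: queue=[H,C,F,G,D] q_used=0 → run H
t=5: queue=[H,C,F,G,D] q_used=1 → run H
t=6: queue=[C,F,G,D] q_used=0 → run C
t=7: queue=[C,F,G,D] q_used=1 → run C
t=8: queue=[F,G,D,C] q_used=0 → run F
t=9: queue=[F,G,D,C] q_used=1 → run F
t=10: queue=[G,D,C,F] q_used=0 → run G
t=11: queue=[G,D,C,F] q_used=1 → run G
t=12: queue=[D,C,F] q_used=0 → run D
t=13: queue=[D,C,F] q_used=1 → run D
t=14: queue=[C,F,D] q_used=0 → run C
t=15: queue=[C,F,D] q_used=1 → run C
t=16: queue=[F,D,C] q_used=0 → run F
t=17: queue=[F,D,C] q_used=1 → run F
t=18: queue=[D,C,F] q_used=0 → run D
t=19: queue=[D,C,F] q_used=1 → run D
t=20: queue=[C,F,D] q_used=0 → run C
t=21: queue=[F,D] q_used=0 → run F
t=22: queue=[F,D] q_used=1 → run F
t=23: queue=[D,F] q_used=0 → run D
t=24: queue=[D,F] q_used=1 → run D
t=25: queue=[F] q_used=0 → run F
t=26: (idle)
t=27: (idle)
t=28: (idle)

completion order = H, G, C, D, F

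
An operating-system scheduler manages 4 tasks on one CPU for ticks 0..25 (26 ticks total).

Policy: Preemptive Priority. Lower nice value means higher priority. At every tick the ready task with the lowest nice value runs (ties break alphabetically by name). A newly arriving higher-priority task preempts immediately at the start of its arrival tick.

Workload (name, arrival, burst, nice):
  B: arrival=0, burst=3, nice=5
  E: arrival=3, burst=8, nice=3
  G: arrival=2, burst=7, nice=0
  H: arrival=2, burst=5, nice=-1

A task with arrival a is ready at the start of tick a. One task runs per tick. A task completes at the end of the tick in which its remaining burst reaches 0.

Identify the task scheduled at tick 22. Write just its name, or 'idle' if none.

running at tick 22 = B

t=0: ready={B} → run B
t=1: ready={B} → run B
t=2: ready={B,G,H} → run H
t=3: ready={B,E,G,H} → run H
t=4: ready={B,E,G,H} → run H
t=5: ready={B,E,G,H} → run H
t=6: ready={B,E,G,H} → run H
t=7: ready={B,E,G} → run G
t=8: ready={B,E,G} → run G
t=9: ready={B,E,G} → run G
t=10: ready={B,E,G} → run G
t=11: ready={B,E,G} → run G
t=12: ready={B,E,G} → run G
t=13: ready={B,E,G} → run G
t=14: ready={B,E} → run E
t=15: ready={B,E} → run E
t=16: ready={B,E} → run E
t=17: ready={B,E} → run E
t=18: ready={B,E} → run E
t=19: ready={B,E} → run E
t=20: ready={B,E} → run E
t=21: ready={B,E} → run E
t=22: ready={B} → run B
t=23: (idle)
t=24: (idle)
t=25: (idle)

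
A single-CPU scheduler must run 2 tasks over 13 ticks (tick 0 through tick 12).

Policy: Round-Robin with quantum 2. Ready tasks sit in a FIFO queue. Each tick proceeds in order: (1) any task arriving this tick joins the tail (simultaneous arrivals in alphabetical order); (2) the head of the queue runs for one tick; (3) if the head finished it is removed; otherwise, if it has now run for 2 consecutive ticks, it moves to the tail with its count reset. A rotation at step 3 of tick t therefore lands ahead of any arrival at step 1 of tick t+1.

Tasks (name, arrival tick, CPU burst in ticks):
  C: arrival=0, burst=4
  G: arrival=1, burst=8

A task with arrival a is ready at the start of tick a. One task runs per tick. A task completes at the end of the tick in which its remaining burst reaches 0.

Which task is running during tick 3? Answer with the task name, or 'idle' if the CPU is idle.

t=0: queue=[C] q_used=0 → run C
t=1: queue=[C,G] q_used=1 → run C
t=2: queue=[G,C] q_used=0 → run G
t=3: queue=[G,C] q_used=1 → run G
t=4: queue=[C,G] q_used=0 → run C
t=5: queue=[C,G] q_used=1 → run C
t=6: queue=[G] q_used=0 → run G
t=7: queue=[G] q_used=1 → run G
t=8: queue=[G] q_used=0 → run G
t=9: queue=[G] q_used=1 → run G
t=10: queue=[G] q_used=0 → run G
t=11: queue=[G] q_used=1 → run G
t=12: (idle)

running at tick 3 = G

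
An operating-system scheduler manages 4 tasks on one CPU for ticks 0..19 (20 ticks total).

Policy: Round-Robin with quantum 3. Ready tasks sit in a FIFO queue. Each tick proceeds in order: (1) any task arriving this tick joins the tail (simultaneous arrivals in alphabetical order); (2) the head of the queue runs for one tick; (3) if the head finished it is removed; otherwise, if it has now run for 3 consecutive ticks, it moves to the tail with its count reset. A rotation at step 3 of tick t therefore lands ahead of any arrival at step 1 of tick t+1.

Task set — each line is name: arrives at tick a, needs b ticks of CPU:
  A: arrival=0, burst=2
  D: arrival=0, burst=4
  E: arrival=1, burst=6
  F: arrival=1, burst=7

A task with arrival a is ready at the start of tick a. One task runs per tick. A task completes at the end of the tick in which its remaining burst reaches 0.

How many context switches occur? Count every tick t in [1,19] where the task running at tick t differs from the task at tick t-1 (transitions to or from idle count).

t=0: queue=[A,D] q_used=0 → run A
t=1: queue=[A,D,E,F] q_used=1 → run A
t=2: queue=[D,E,F] q_used=0 → run D
t=3: queue=[D,E,F] q_used=1 → run D
t=4: queue=[D,E,F] q_used=2 → run D
t=5: queue=[E,F,D] q_used=0 → run E
t=6: queue=[E,F,D] q_used=1 → run E
t=7: queue=[E,F,D] q_used=2 → run E
t=8: queue=[F,D,E] q_used=0 → run F
t=9: queue=[F,D,E] q_used=1 → run F
t=10: queue=[F,D,E] q_used=2 → run F
t=11: queue=[D,E,F] q_used=0 → run D
t=12: queue=[E,F] q_used=0 → run E
t=13: queue=[E,F] q_used=1 → run E
t=14: queue=[E,F] q_used=2 → run E
t=15: queue=[F] q_used=0 → run F
t=16: queue=[F] q_used=1 → run F
t=17: queue=[F] q_used=2 → run F
t=18: queue=[F] q_used=0 → run F
t=19: (idle)

context switches = 7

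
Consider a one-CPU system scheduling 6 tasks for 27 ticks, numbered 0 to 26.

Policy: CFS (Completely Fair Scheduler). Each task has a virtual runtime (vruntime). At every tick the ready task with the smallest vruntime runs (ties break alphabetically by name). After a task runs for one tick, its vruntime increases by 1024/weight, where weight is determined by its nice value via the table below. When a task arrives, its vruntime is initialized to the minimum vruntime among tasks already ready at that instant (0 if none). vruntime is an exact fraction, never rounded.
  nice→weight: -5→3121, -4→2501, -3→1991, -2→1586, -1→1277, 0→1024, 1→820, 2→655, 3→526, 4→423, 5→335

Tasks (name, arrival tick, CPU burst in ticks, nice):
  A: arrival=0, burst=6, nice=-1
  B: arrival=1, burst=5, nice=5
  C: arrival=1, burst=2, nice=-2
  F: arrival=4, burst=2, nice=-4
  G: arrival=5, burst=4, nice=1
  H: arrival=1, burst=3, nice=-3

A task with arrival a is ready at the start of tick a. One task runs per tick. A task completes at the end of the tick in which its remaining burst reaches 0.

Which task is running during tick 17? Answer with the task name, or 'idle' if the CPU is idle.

t=0: vr[A=0] → run A
t=1: vr[A=1024/1277 B=1024/1277 C=1024/1277 H=1024/1277] → run A
t=2: vr[A=2048/1277 B=1024/1277 C=1024/1277 H=1024/1277] → run B
t=3: vr[A=2048/1277 B=1650688/427795 C=1024/1277 H=1024/1277] → run C
t=4: vr[A=2048/1277 B=1650688/427795 C=1465856/1012661 F=1024/1277 H=1024/1277] → run F
t=5: vr[A=2048/1277 B=1650688/427795 C=1465856/1012661 F=3868672/3193777 G=1024/1277 H=1024/1277] → run G
t=6: vr[A=2048/1277 B=1650688/427795 C=1465856/1012661 F=3868672/3193777 G=536832/261785 H=1024/1277] → run H
t=7: vr[A=2048/1277 B=1650688/427795 C=1465856/1012661 F=3868672/3193777 G=536832/261785 H=3346432/2542507] → run F
t=8: vr[A=2048/1277 B=1650688/427795 C=1465856/1012661 G=536832/261785 H=3346432/2542507] → run H
t=9: vr[A=2048/1277 B=1650688/427795 C=1465856/1012661 G=536832/261785 H=4654080/2542507] → run C
t=10: vr[A=2048/1277 B=1650688/427795 G=536832/261785 H=4654080/2542507] → run A
t=11: vr[A=3072/1277 B=1650688/427795 G=536832/261785 H=4654080/2542507] → run H
t=12: vr[A=3072/1277 B=1650688/427795 G=536832/261785] → run G
t=13: vr[A=3072/1277 B=1650688/427795 G=863744/261785] → run A
t=14: vr[A=4096/1277 B=1650688/427795 G=863744/261785] → run A
t=15: vr[A=5120/1277 B=1650688/427795 G=863744/261785] → run G
t=16: vr[A=5120/1277 B=1650688/427795 G=1190656/261785] → run B
t=17: vr[A=5120/1277 B=2958336/427795 G=1190656/261785] → run A
t=18: vr[B=2958336/427795 G=1190656/261785] → run G
t=19: vr[B=2958336/427795] → run B
t=20: vr[B=4265984/427795] → run B
t=21: vr[B=5573632/427795] → run B
t=22: (idle)
t=23: (idle)
t=24: (idle)
t=25: (idle)
t=26: (idle)

running at tick 17 = A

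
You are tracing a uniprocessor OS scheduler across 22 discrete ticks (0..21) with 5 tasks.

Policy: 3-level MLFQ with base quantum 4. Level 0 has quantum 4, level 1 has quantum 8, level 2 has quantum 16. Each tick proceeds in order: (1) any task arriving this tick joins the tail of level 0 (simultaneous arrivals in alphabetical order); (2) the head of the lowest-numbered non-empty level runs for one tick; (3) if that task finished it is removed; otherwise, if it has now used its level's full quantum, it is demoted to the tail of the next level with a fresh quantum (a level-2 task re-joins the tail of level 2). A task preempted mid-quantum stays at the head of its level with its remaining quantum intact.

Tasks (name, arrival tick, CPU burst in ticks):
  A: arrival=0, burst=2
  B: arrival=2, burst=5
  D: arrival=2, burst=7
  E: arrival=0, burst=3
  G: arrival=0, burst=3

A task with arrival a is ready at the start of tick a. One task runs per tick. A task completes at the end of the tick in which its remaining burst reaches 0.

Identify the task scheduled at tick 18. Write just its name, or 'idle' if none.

running at tick 18 = D

t=0: L0/L1/L2 = AEG/-/- → run A
t=1: L0/L1/L2 = AEG/-/- → run A
t=2: L0/L1/L2 = EGBD/-/- → run E
t=3: L0/L1/L2 = EGBD/-/- → run E
t=4: L0/L1/L2 = EGBD/-/- → run E
t=5: L0/L1/L2 = GBD/-/- → run G
t=6: L0/L1/L2 = GBD/-/- → run G
t=7: L0/L1/L2 = GBD/-/- → run G
t=8: L0/L1/L2 = BD/-/- → run B
t=9: L0/L1/L2 = BD/-/- → run B
t=10: L0/L1/L2 = BD/-/- → run B
t=11: L0/L1/L2 = BD/-/- → run B
t=12: L0/L1/L2 = D/B/- → run D
t=13: L0/L1/L2 = D/B/- → run D
t=14: L0/L1/L2 = D/B/- → run D
t=15: L0/L1/L2 = D/B/- → run D
t=16: L0/L1/L2 = -/BD/- → run B
t=17: L0/L1/L2 = -/D/- → run D
t=18: L0/L1/L2 = -/D/- → run D
t=19: L0/L1/L2 = -/D/- → run D
t=20: (idle)
t=21: (idle)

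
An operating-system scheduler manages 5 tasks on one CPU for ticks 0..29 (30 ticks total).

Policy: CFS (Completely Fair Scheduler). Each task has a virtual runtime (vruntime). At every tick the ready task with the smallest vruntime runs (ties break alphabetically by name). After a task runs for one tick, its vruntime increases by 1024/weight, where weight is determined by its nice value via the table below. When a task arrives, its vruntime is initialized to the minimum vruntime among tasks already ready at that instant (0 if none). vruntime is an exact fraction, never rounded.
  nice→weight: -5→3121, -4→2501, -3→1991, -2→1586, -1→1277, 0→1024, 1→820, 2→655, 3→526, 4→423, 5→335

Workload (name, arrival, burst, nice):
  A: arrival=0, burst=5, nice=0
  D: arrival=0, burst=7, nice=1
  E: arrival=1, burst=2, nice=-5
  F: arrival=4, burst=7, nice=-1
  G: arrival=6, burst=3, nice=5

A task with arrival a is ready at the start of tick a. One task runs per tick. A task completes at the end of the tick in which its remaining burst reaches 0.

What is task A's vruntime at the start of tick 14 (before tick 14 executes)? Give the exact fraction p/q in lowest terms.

vruntime(A, start of tick 14) = 4/1

t=0: vr[A=0 D=0] → run A
t=1: vr[A=1 D=0 E=0] → run D
t=2: vr[A=1 D=256/205 E=0] → run E
t=3: vr[A=1 D=256/205 E=1024/3121] → run E
t=4: vr[A=1 D=256/205 F=1] → run A
t=5: vr[A=2 D=256/205 F=1] → run F
t=6: vr[A=2 D=256/205 F=2301/1277 G=256/205] → run D
t=7: vr[A=2 D=512/205 F=2301/1277 G=256/205] → run G
t=8: vr[A=2 D=512/205 F=2301/1277 G=59136/13735] → run F
t=9: vr[A=2 D=512/205 F=3325/1277 G=59136/13735] → run A
t=10: vr[A=3 D=512/205 F=3325/1277 G=59136/13735] → run D
t=11: vr[A=3 D=768/205 F=3325/1277 G=59136/13735] → run F
t=12: vr[A=3 D=768/205 F=4349/1277 G=59136/13735] → run A
t=13: vr[A=4 D=768/205 F=4349/1277 G=59136/13735] → run F
t=14: vr[A=4 D=768/205 F=5373/1277 G=59136/13735] → run D
t=15: vr[A=4 D=1024/205 F=5373/1277 G=59136/13735] → run A
t=16: vr[D=1024/205 F=5373/1277 G=59136/13735] → run F
t=17: vr[D=1024/205 F=6397/1277 G=59136/13735] → run G
t=18: vr[D=1024/205 F=6397/1277 G=20224/2747] → run D
t=19: vr[D=256/41 F=6397/1277 G=20224/2747] → run F
t=20: vr[D=256/41 F=7421/1277 G=20224/2747] → run F
t=21: vr[D=256/41 G=20224/2747] → run D
t=22: vr[D=1536/205 G=20224/2747] → run G
t=23: vr[D=1536/205] → run D
t=24: (idle)
t=25: (idle)
t=26: (idle)
t=27: (idle)
t=28: (idle)
t=29: (idle)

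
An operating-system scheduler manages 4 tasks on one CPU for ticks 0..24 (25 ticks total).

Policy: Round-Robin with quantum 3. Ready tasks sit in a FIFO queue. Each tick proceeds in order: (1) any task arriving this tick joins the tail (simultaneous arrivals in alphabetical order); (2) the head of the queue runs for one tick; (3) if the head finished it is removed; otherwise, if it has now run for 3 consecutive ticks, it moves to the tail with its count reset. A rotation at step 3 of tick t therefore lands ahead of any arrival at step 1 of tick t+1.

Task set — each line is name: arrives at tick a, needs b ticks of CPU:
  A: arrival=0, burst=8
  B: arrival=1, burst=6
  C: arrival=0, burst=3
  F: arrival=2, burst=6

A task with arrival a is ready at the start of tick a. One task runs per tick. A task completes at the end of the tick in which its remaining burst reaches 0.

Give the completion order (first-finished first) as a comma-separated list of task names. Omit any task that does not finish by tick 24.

t=0: queue=[A,C] q_used=0 → run A
t=1: queue=[A,C,B] q_used=1 → run A
t=2: queue=[A,C,B,F] q_used=2 → run A
t=3: queue=[C,B,F,A] q_used=0 → run C
t=4: queue=[C,B,F,A] q_used=1 → run C
t=5: queue=[C,B,F,A] q_used=2 → run C
t=6: queue=[B,F,A] q_used=0 → run B
t=7: queue=[B,F,A] q_used=1 → run B
t=8: queue=[B,F,A] q_used=2 → run B
t=9: queue=[F,A,B] q_used=0 → run F
t=10: queue=[F,A,B] q_used=1 → run F
t=11: queue=[F,A,B] q_used=2 → run F
t=12: queue=[A,B,F] q_used=0 → run A
t=13: queue=[A,B,F] q_used=1 → run A
t=14: queue=[A,B,F] q_used=2 → run A
t=15: queue=[B,F,A] q_used=0 → run B
t=16: queue=[B,F,A] q_used=1 → run B
t=17: queue=[B,F,A] q_used=2 → run B
t=18: queue=[F,A] q_used=0 → run F
t=19: queue=[F,A] q_used=1 → run F
t=20: queue=[F,A] q_used=2 → run F
t=21: queue=[A] q_used=0 → run A
t=22: queue=[A] q_used=1 → run A
t=23: (idle)
t=24: (idle)

completion order = C, B, F, A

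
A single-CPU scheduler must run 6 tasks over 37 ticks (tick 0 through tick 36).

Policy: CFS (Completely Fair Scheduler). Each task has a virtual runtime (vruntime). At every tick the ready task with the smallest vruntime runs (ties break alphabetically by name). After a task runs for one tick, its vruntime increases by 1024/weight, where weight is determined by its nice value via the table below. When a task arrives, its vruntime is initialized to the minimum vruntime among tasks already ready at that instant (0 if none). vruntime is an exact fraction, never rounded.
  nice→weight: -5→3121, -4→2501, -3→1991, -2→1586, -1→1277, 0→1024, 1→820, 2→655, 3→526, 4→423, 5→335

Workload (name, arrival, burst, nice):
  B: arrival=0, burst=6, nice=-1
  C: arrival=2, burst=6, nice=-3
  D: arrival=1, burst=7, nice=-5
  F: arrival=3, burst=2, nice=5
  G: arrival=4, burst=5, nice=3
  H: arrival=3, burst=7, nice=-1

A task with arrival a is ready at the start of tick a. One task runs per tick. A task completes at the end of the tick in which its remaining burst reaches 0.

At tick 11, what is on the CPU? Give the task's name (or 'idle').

running at tick 11 = H

t=0: vr[B=0] → run B
t=1: vr[B=1024/1277 D=1024/1277] → run B
t=2: vr[B=2048/1277 C=1024/1277 D=1024/1277] → run C
t=3: vr[B=2048/1277 C=3346432/2542507 D=1024/1277 F=1024/1277 H=1024/1277] → run D
t=4: vr[B=2048/1277 C=3346432/2542507 D=4503552/3985517 F=1024/1277 G=1024/1277 H=1024/1277] → run F
t=5: vr[B=2048/1277 C=3346432/2542507 D=4503552/3985517 F=1650688/427795 G=1024/1277 H=1024/1277] → run G
t=6: vr[B=2048/1277 C=3346432/2542507 D=4503552/3985517 F=1650688/427795 G=923136/335851 H=1024/1277] → run H
t=7: vr[B=2048/1277 C=3346432/2542507 D=4503552/3985517 F=1650688/427795 G=923136/335851 H=2048/1277] → run D
t=8: vr[B=2048/1277 C=3346432/2542507 D=5811200/3985517 F=1650688/427795 G=923136/335851 H=2048/1277] → run C
t=9: vr[B=2048/1277 C=4654080/2542507 D=5811200/3985517 F=1650688/427795 G=923136/335851 H=2048/1277] → run D
t=10: vr[B=2048/1277 C=4654080/2542507 D=7118848/3985517 F=1650688/427795 G=923136/335851 H=2048/1277] → run B
t=11: vr[B=3072/1277 C=4654080/2542507 D=7118848/3985517 F=1650688/427795 G=923136/335851 H=2048/1277] → run H
t=12: vr[B=3072/1277 C=4654080/2542507 D=7118848/3985517 F=1650688/427795 G=923136/335851 H=3072/1277] → run D
t=13: vr[B=3072/1277 C=4654080/2542507 D=8426496/3985517 F=1650688/427795 G=923136/335851 H=3072/1277] → run C
t=14: vr[B=3072/1277 C=5961728/2542507 D=8426496/3985517 F=1650688/427795 G=923136/335851 H=3072/1277] → run D
t=15: vr[B=3072/1277 C=5961728/2542507 D=9734144/3985517 F=1650688/427795 G=923136/335851 H=3072/1277] → run C
t=16: vr[B=3072/1277 C=7269376/2542507 D=9734144/3985517 F=1650688/427795 G=923136/335851 H=3072/1277] → run B
t=17: vr[B=4096/1277 C=7269376/2542507 D=9734144/3985517 F=1650688/427795 G=923136/335851 H=3072/1277] → run H
t=18: vr[B=4096/1277 C=7269376/2542507 D=9734144/3985517 F=1650688/427795 G=923136/335851 H=4096/1277] → run D
t=19: vr[B=4096/1277 C=7269376/2542507 D=11041792/3985517 F=1650688/427795 G=923136/335851 H=4096/1277] → run G
t=20: vr[B=4096/1277 C=7269376/2542507 D=11041792/3985517 F=1650688/427795 G=1576960/335851 H=4096/1277] → run D
t=21: vr[B=4096/1277 C=7269376/2542507 F=1650688/427795 G=1576960/335851 H=4096/1277] → run C
t=22: vr[B=4096/1277 C=8577024/2542507 F=1650688/427795 G=1576960/335851 H=4096/1277] → run B
t=23: vr[B=5120/1277 C=8577024/2542507 F=1650688/427795 G=1576960/335851 H=4096/1277] → run H
t=24: vr[B=5120/1277 C=8577024/2542507 F=1650688/427795 G=1576960/335851 H=5120/1277] → run C
t=25: vr[B=5120/1277 F=1650688/427795 G=1576960/335851 H=5120/1277] → run F
t=26: vr[B=5120/1277 G=1576960/335851 H=5120/1277] → run B
t=27: vr[G=1576960/335851 H=5120/1277] → run H
t=28: vr[G=1576960/335851 H=6144/1277] → run G
t=29: vr[G=2230784/335851 H=6144/1277] → run H
t=30: vr[G=2230784/335851 H=7168/1277] → run H
t=31: vr[G=2230784/335851] → run G
t=32: vr[G=2884608/335851] → run G
t=33: (idle)
t=34: (idle)
t=35: (idle)
t=36: (idle)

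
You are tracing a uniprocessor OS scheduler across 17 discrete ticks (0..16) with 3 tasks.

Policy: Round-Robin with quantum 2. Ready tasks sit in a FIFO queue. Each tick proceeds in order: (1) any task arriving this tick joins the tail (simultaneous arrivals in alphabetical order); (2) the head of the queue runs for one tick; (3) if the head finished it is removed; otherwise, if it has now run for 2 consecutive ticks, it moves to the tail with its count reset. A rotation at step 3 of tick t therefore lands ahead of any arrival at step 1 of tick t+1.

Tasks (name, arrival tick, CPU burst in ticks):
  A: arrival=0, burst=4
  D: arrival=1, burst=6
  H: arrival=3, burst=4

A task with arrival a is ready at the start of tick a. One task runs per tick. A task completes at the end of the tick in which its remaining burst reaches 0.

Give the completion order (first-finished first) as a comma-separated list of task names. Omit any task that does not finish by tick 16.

t=0: queue=[A] q_used=0 → run A
t=1: queue=[A,D] q_used=1 → run A
t=2: queue=[D,A] q_used=0 → run D
t=3: queue=[D,A,H] q_used=1 → run D
t=4: queue=[A,H,D] q_used=0 → run A
t=5: queue=[A,H,D] q_used=1 → run A
t=6: queue=[H,D] q_used=0 → run H
t=7: queue=[H,D] q_used=1 → run H
t=8: queue=[D,H] q_used=0 → run D
t=9: queue=[D,H] q_used=1 → run D
t=10: queue=[H,D] q_used=0 → run H
t=11: queue=[H,D] q_used=1 → run H
t=12: queue=[D] q_used=0 → run D
t=13: queue=[D] q_used=1 → run D
t=14: (idle)
t=15: (idle)
t=16: (idle)

completion order = A, H, D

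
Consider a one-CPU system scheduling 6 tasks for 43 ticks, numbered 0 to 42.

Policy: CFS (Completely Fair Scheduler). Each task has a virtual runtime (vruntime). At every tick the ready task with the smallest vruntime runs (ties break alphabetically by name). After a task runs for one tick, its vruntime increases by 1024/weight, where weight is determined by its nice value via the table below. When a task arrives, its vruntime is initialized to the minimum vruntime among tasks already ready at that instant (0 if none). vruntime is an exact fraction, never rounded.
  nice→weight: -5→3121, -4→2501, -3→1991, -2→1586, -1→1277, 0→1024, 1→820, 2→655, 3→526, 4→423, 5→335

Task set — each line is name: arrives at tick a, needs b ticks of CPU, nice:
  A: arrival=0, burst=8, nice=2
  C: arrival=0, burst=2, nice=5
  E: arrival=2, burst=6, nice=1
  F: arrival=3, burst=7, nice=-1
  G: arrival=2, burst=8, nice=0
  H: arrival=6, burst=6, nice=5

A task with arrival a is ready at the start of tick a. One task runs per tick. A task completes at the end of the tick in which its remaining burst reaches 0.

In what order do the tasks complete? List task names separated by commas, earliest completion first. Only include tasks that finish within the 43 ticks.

completion order = C, F, E, G, A, H

t=0: vr[A=0 C=0] → run A
t=1: vr[A=1024/655 C=0] → run C
t=2: vr[A=1024/655 C=1024/335 E=1024/655 G=1024/655] → run A
t=3: vr[A=2048/655 C=1024/335 E=1024/655 F=1024/655 G=1024/655] → run E
t=4: vr[A=2048/655 C=1024/335 E=15104/5371 F=1024/655 G=1024/655] → run F
t=5: vr[A=2048/655 C=1024/335 E=15104/5371 F=1978368/836435 G=1024/655] → run G
t=6: vr[A=2048/655 C=1024/335 E=15104/5371 F=1978368/836435 G=1679/655 H=1978368/836435] → run F
t=7: vr[A=2048/655 C=1024/335 E=15104/5371 F=2649088/836435 G=1679/655 H=1978368/836435] → run H
t=8: vr[A=2048/655 C=1024/335 E=15104/5371 F=2649088/836435 G=1679/655 H=303852544/56041145] → run G
t=9: vr[A=2048/655 C=1024/335 E=15104/5371 F=2649088/836435 G=2334/655 H=303852544/56041145] → run E
t=10: vr[A=2048/655 C=1024/335 E=109056/26855 F=2649088/836435 G=2334/655 H=303852544/56041145] → run C
t=11: vr[A=2048/655 E=109056/26855 F=2649088/836435 G=2334/655 H=303852544/56041145] → run A
t=12: vr[A=3072/655 E=109056/26855 F=2649088/836435 G=2334/655 H=303852544/56041145] → run F
t=13: vr[A=3072/655 E=109056/26855 F=3319808/836435 G=2334/655 H=303852544/56041145] → run G
t=14: vr[A=3072/655 E=109056/26855 F=3319808/836435 G=2989/655 H=303852544/56041145] → run F
t=15: vr[A=3072/655 E=109056/26855 F=3990528/836435 G=2989/655 H=303852544/56041145] → run E
t=16: vr[A=3072/655 E=142592/26855 F=3990528/836435 G=2989/655 H=303852544/56041145] → run G
t=17: vr[A=3072/655 E=142592/26855 F=3990528/836435 G=3644/655 H=303852544/56041145] → run A
t=18: vr[A=4096/655 E=142592/26855 F=3990528/836435 G=3644/655 H=303852544/56041145] → run F
t=19: vr[A=4096/655 E=142592/26855 F=4661248/836435 G=3644/655 H=303852544/56041145] → run E
t=20: vr[A=4096/655 E=176128/26855 F=4661248/836435 G=3644/655 H=303852544/56041145] → run H
t=21: vr[A=4096/655 E=176128/26855 F=4661248/836435 G=3644/655 H=475154432/56041145] → run G
t=22: vr[A=4096/655 E=176128/26855 F=4661248/836435 G=4299/655 H=475154432/56041145] → run F
t=23: vr[A=4096/655 E=176128/26855 F=5331968/836435 G=4299/655 H=475154432/56041145] → run A
t=24: vr[A=1024/131 E=176128/26855 F=5331968/836435 G=4299/655 H=475154432/56041145] → run F
t=25: vr[A=1024/131 E=176128/26855 G=4299/655 H=475154432/56041145] → run E
t=26: vr[A=1024/131 E=209664/26855 G=4299/655 H=475154432/56041145] → run G
t=27: vr[A=1024/131 E=209664/26855 G=4954/655 H=475154432/56041145] → run G
t=28: vr[A=1024/131 E=209664/26855 G=5609/655 H=475154432/56041145] → run E
t=29: vr[A=1024/131 G=5609/655 H=475154432/56041145] → run A
t=30: vr[A=6144/655 G=5609/655 H=475154432/56041145] → run H
t=31: vr[A=6144/655 G=5609/655 H=129291264/11208229] → run G
t=32: vr[A=6144/655 H=129291264/11208229] → run A
t=33: vr[A=7168/655 H=129291264/11208229] → run A
t=34: vr[H=129291264/11208229] → run H
t=35: vr[H=817758208/56041145] → run H
t=36: vr[H=989060096/56041145] → run H
t=37: (idle)
t=38: (idle)
t=39: (idle)
t=40: (idle)
t=41: (idle)
t=42: (idle)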